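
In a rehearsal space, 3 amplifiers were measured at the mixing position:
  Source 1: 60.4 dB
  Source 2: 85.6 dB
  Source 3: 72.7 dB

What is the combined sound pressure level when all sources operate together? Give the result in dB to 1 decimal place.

85.8 dB

Σ 10^(Lᵢ/10) = 3.828e+08.
L_total = 10·log₁₀(3.828e+08) = 85.8 dB.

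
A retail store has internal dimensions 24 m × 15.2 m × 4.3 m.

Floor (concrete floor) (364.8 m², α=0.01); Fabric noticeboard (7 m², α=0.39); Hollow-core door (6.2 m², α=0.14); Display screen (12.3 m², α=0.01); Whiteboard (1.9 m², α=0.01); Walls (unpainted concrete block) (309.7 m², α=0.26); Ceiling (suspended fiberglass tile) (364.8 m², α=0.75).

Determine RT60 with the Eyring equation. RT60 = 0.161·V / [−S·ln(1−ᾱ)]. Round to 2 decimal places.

0.57 s

S = Σ Sᵢ = 1066.7 m².
Σ(Sᵢαᵢ) = 364.8·0.01 + 7·0.39 + 6.2·0.14 + 12.3·0.01 + 1.9·0.01 + 309.7·0.26 + 364.8·0.75 = 361.510.
Mean coefficient ᾱ = A/S = 0.3389.
Eyring denominator: −S ln(1−ᾱ) = 441.454.
V = 24 × 15.2 × 4.3 = 1568.64 m³.
T = 0.161·V/[−S·ln(1−ᾱ)] = 0.161·1568.64/441.454 = 0.57 s.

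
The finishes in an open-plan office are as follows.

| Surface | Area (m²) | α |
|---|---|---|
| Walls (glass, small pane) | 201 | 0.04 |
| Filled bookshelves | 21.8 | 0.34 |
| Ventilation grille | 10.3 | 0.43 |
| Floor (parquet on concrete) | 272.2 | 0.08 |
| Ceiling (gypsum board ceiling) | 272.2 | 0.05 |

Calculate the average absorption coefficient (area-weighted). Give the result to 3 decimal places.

0.071

Total surface area S = 777.5 m².
Σ(Sᵢαᵢ) = 201·0.04 + 21.8·0.34 + 10.3·0.43 + 272.2·0.08 + 272.2·0.05 = 55.267.
ᾱ = 55.267 / 777.5 = 0.071.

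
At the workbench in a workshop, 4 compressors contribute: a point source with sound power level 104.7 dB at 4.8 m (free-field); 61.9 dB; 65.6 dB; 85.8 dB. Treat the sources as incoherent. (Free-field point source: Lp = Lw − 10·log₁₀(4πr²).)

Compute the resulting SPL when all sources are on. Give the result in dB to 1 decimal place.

Source at 4.8 m: Lp = 104.7 − 10·log₁₀(4π·4.8²) = 104.7 − 10·log₁₀(289.529) = 80.1 dB.
Sum in the linear (power) domain: Σ 10^(Lᵢ/10) = 10^(80.1/10) + 10^(61.9/10) + 10^(65.6/10) + 10^(85.8/10) = 4.877e+08.
Back to dB: 10·log₁₀ Σ = 86.9 dB.

86.9 dB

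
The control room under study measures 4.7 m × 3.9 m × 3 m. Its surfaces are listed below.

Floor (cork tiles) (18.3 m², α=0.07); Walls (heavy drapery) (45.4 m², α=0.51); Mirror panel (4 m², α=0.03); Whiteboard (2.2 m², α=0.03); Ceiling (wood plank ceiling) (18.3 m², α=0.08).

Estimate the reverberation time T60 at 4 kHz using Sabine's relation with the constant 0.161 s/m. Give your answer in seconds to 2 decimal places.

Total absorption A = 18.3·0.07 + 45.4·0.51 + 4·0.03 + 2.2·0.03 + 18.3·0.08
  = 1.281 + 23.154 + 0.120 + 0.066 + 1.464 = 26.085 m² sabins.
Volume V = 4.7 × 3.9 × 3 = 54.99 m³.
Sabine: RT60 = 0.161 × 54.99 / 26.085 = 0.34 s.

0.34 s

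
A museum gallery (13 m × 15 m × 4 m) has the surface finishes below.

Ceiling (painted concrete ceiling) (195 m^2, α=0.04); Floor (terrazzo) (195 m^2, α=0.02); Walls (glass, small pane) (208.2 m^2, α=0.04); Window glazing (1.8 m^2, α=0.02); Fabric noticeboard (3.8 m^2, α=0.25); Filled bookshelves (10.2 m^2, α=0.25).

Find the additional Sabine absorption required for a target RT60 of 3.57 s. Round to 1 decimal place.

A₁ = Σ Sᵢαᵢ = 195×0.04 + 195×0.02 + 208.2×0.04 + 1.8×0.02 + 3.8×0.25 + 10.2×0.25 = 23.564 sabins.
Target A₂ = 0.161·780/3.57 = 35.176 sabins (V = 780 m³).
Shortfall: 35.176 − 23.564 = 11.6 sabins.

11.6 sabins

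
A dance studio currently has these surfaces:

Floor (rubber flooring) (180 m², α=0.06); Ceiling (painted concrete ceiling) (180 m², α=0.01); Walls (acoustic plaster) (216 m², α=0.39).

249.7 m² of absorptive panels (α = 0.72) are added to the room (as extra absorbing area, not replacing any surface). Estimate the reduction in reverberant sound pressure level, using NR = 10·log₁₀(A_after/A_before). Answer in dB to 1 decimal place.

4.6 dB

Total absorption A_before = 180·0.06 + 180·0.01 + 216·0.39
  = 10.800 + 1.800 + 84.240 = 96.840 m² sabins.
Added absorption = 249.7 × 0.72 = 179.784 sabins.
New total A_after = 276.624 sabins.
Reduction = 10 log₁₀(A_after/A_before) = 10 log₁₀(2.8565) = 4.6 dB.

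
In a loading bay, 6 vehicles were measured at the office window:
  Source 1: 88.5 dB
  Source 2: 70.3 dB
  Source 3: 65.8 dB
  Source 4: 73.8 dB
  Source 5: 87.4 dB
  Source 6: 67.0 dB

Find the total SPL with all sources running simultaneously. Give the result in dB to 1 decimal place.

Sum in the linear (power) domain: Σ 10^(Lᵢ/10) = 10^(88.5/10) + 10^(70.3/10) + 10^(65.8/10) + 10^(73.8/10) + 10^(87.4/10) + 10^(67.0/10) = 1.301e+09.
Combined level = 10 log₁₀(1.301e+09) = 91.1 dB.

91.1 dB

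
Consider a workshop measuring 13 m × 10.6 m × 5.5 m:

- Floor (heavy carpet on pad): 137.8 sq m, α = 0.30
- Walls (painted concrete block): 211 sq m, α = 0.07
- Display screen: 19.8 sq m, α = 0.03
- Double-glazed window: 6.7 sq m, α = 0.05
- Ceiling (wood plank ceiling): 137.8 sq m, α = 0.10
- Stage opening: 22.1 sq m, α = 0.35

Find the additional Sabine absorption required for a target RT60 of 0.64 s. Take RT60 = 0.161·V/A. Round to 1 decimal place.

A₁ = Σ Sᵢαᵢ = 137.8*0.30 + 211*0.07 + 19.8*0.03 + 6.7*0.05 + 137.8*0.10 + 22.1*0.35 = 78.554 sabins.
For T = 0.64 s, need A₂ = 0.161·V/T = 0.161·757.9/0.64 = 190.659 sabins.
Additional absorption ΔA = 190.659 − 78.554 = 112.1 sabins.

112.1 sabins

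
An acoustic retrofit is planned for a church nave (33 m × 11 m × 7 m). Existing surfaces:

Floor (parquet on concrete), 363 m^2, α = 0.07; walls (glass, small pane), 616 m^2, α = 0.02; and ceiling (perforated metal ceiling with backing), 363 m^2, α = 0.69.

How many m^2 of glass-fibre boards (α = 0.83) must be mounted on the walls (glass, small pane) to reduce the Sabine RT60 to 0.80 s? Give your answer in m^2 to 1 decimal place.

275.5

A₁ = Σ Sᵢαᵢ = 363*0.07 + 616*0.02 + 363*0.69 = 288.200 sabins.
Required A₂ = 0.161·2541/0.80 = 511.376 sabins.
Absorption to add: 511.376 − 288.200 = 223.176 sabins.
Net gain per m^2: Δα = 0.83 − 0.02 = 0.81.
Panel area = 223.176 / 0.81 = 275.5 m^2.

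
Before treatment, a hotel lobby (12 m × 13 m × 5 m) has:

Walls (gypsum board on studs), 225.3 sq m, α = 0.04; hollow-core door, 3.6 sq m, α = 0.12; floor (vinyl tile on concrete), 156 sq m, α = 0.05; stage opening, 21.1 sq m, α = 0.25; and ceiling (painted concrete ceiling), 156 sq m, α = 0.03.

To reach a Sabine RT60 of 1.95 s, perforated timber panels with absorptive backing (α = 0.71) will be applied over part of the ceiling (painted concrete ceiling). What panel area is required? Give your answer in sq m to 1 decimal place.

Equivalent absorption area: A₁ = 225.3×0.04 + 3.6×0.12 + 156×0.05 + 21.1×0.25 + 156×0.03 = 27.199 sq m.
V = 780 m³. Target absorption A₂ = 0.161 × 780 / 1.95 = 64.400 sabins.
ΔA needed = 64.400 − 27.199 = 37.201 sabins.
Net gain per sq m: Δα = 0.71 − 0.03 = 0.68.
Panel area = 37.201 / 0.68 = 54.7 sq m.

54.7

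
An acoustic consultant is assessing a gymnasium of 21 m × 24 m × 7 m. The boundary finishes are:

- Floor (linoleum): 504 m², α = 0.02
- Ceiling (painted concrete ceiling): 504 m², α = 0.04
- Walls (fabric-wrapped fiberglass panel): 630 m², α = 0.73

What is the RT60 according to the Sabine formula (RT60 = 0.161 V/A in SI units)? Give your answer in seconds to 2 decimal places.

1.16 seconds

Total absorption A = 504*0.02 + 504*0.04 + 630*0.73
  = 10.080 + 20.160 + 459.900 = 490.140 m² sabins.
Room volume: 3528 m³.
Sabine: RT60 = 0.161 × 3528 / 490.140 = 1.16 s.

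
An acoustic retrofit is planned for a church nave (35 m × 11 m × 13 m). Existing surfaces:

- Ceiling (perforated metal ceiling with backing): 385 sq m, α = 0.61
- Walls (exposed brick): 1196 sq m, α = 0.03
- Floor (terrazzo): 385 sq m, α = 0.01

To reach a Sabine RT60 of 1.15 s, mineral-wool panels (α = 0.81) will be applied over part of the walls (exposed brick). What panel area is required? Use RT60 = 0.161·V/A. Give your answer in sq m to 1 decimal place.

546.3

Summing Sᵢαᵢ: 234.850 + 35.880 + 3.850 → A₁ = 274.580 sabins.
Required A₂ = 0.161·5005/1.15 = 700.700 sabins.
Absorption to add: 700.700 − 274.580 = 426.120 sabins.
Net gain per sq m: Δα = 0.81 − 0.03 = 0.78.
Panel area = 426.120 / 0.78 = 546.3 sq m.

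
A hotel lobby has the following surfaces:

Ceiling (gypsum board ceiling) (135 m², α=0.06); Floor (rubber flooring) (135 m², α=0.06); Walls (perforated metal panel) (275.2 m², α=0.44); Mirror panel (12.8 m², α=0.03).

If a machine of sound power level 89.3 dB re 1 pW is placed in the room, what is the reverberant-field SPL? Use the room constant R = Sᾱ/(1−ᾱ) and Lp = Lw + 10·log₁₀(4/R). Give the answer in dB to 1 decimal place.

72.7 dB

A = 137.672 sabins; S = 558.0 m².
ᾱ = 137.672/558.0 = 0.2467; R = Sᾱ/(1−ᾱ) = 137.672/(1−0.2467) = 182.759 m².
Lp = Lw + 10 log₁₀(4/R) = 89.3 -16.60 = 72.7 dB.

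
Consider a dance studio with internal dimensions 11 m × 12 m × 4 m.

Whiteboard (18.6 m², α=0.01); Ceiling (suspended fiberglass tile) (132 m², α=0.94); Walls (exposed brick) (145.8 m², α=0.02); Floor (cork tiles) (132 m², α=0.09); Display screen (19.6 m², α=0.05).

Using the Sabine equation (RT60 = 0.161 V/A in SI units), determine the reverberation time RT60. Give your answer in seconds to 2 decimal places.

0.61 s

Total absorption A = 18.6·0.01 + 132·0.94 + 145.8·0.02 + 132·0.09 + 19.6·0.05
  = 0.186 + 124.080 + 2.916 + 11.880 + 0.980 = 140.042 m² sabins.
Volume V = 11 × 12 × 4 = 528 m³.
Sabine: RT60 = 0.161 × 528 / 140.042 = 0.61 s.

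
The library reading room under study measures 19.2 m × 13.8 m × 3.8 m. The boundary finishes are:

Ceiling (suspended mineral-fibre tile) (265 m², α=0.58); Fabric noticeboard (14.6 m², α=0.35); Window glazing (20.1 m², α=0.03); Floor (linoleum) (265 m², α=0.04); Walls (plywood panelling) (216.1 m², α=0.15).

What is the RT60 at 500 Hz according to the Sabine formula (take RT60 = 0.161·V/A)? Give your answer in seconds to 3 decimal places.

0.801 s

A = Σ Sᵢαᵢ = 265*0.58 + 14.6*0.35 + 20.1*0.03 + 265*0.04 + 216.1*0.15 = 202.428 sabins.
Volume V = 19.2 × 13.8 × 3.8 = 1006.848 m³.
Sabine: RT60 = 0.161 × 1006.848 / 202.428 = 0.801 s.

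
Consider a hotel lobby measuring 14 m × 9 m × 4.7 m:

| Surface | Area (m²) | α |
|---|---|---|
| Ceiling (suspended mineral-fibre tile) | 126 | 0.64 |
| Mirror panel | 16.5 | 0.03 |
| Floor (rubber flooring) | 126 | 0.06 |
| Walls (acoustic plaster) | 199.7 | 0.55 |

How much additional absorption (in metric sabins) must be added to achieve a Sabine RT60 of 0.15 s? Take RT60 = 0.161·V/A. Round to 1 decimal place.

Total absorption A₁ = 126*0.64 + 16.5*0.03 + 126*0.06 + 199.7*0.55
  = 80.640 + 0.495 + 7.560 + 109.835 = 198.530 m² sabins.
V = 592.2 m³. Required absorption A₂ = 0.161 × 592.2 / 0.15 = 635.628 sabins.
ΔA = A₂ − A₁ = 635.628 − 198.530 = 437.1 sabins.

437.1 sabins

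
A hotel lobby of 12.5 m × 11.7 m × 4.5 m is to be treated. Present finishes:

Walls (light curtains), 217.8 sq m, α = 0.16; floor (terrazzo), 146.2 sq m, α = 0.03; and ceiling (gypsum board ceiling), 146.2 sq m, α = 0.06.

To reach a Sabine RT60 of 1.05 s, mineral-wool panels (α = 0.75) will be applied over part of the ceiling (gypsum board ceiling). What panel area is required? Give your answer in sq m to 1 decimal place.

A₁ = Σ Sᵢαᵢ = 217.8×0.16 + 146.2×0.03 + 146.2×0.06 = 48.006 sabins.
V = 658.125 m³. Target absorption A₂ = 0.161 × 658.125 / 1.05 = 100.913 sabins.
Absorption to add: 100.913 − 48.006 = 52.907 sabins.
Net gain per sq m: Δα = 0.75 − 0.06 = 0.69.
Panel area = 52.907 / 0.69 = 76.7 sq m.

76.7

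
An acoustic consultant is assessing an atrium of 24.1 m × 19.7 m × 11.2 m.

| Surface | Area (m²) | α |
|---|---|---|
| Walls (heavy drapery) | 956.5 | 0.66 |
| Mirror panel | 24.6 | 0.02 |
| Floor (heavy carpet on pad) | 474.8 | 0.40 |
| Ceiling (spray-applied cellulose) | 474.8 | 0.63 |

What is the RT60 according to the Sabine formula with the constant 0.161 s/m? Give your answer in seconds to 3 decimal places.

0.764 seconds

Equivalent absorption area: A = 956.5*0.66 + 24.6*0.02 + 474.8*0.40 + 474.8*0.63 = 1120.826 m².
Volume V = 24.1 × 19.7 × 11.2 = 5317.424 m³.
Sabine: RT60 = 0.161 × 5317.424 / 1120.826 = 0.764 s.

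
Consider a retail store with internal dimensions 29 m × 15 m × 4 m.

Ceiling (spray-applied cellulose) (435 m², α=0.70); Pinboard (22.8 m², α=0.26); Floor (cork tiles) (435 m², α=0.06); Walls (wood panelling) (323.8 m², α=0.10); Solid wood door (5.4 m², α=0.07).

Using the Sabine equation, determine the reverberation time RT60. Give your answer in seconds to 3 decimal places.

0.759 s

Total absorption A = 435·0.70 + 22.8·0.26 + 435·0.06 + 323.8·0.10 + 5.4·0.07
  = 304.500 + 5.928 + 26.100 + 32.380 + 0.378 = 369.286 m² sabins.
Volume V = 29 × 15 × 4 = 1740 m³.
T = 0.161 V/A = 0.161·1740/369.286 = 0.759 s.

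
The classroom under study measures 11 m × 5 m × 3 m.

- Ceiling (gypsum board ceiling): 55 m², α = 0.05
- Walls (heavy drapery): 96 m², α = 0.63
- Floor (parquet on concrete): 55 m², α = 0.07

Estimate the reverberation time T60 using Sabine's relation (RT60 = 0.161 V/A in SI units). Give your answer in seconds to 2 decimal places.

0.40 s

A = Σ Sᵢαᵢ = 55×0.05 + 96×0.63 + 55×0.07 = 67.080 sabins.
V = 11·5·3 = 165 m³.
Sabine: RT60 = 0.161 × 165 / 67.080 = 0.40 s.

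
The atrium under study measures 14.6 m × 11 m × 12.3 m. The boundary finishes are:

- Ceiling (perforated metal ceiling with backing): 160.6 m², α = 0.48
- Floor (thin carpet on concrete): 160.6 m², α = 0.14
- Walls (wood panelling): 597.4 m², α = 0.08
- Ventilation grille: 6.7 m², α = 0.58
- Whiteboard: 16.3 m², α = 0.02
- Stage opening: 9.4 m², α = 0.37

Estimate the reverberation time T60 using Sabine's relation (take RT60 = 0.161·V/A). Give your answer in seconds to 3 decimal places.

2.051 s

Equivalent absorption area: A = 160.6·0.48 + 160.6·0.14 + 597.4·0.08 + 6.7·0.58 + 16.3·0.02 + 9.4·0.37 = 155.054 m².
V = 14.6·11·12.3 = 1975.38 m³.
Sabine: RT60 = 0.161 × 1975.38 / 155.054 = 2.051 s.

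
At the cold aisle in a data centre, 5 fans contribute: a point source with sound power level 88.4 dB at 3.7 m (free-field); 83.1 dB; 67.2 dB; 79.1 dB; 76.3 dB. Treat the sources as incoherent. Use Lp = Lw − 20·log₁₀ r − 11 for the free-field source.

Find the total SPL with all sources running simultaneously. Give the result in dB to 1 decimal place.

Source at 3.7 m: Lp = 88.4 − 20·log₁₀(3.7) − 11 = 66.0 dB.
Sum in the linear (power) domain: Σ 10^(Lᵢ/10) = 10^(66.0/10) + 10^(83.1/10) + 10^(67.2/10) + 10^(79.1/10) + 10^(76.3/10) = 3.373e+08.
Combined level = 10 log₁₀(3.373e+08) = 85.3 dB.

85.3 dB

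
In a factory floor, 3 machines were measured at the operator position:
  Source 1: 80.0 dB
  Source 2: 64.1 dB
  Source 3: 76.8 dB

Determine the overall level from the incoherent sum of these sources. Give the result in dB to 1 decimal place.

Converting to relative power and adding: 10^(80.0/10) + 10^(64.1/10) + 10^(76.8/10) = 1.504e+08.
L_total = 10·log₁₀(1.504e+08) = 81.8 dB.

81.8 dB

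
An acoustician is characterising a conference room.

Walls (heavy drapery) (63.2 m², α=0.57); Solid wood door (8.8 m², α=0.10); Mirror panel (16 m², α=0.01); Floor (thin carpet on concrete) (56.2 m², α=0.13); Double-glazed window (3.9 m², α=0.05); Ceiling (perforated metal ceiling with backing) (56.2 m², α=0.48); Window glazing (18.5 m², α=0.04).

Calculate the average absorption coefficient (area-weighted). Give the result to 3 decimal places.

S = Σ Sᵢ = 63.2 + 8.8 + 16 + 56.2 + 3.9 + 56.2 + 18.5 = 222.8 m².
A = 63.2*0.57 + 8.8*0.10 + 16*0.01 + 56.2*0.13 + 3.9*0.05 + 56.2*0.48 + 18.5*0.04 = 72.281 sabins.
ᾱ = 72.281 / 222.8 = 0.324.

0.324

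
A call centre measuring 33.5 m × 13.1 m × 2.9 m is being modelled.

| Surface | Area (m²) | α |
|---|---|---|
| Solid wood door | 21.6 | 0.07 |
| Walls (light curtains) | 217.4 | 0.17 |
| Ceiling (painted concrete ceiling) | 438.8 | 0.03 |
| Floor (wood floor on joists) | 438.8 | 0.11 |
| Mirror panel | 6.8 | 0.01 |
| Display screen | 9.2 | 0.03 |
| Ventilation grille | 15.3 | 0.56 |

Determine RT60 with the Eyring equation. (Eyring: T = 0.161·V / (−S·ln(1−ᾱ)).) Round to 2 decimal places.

Total surface area S = 21.6 + 217.4 + 438.8 + 438.8 + 6.8 + 9.2 + 15.3 = 1147.9 m².
Σ(Sᵢαᵢ) = 21.6·0.07 + 217.4·0.17 + 438.8·0.03 + 438.8·0.11 + 6.8·0.01 + 9.2·0.03 + 15.3·0.56 = 108.814.
ᾱ = 108.814 / 1147.9 = 0.0948.
Eyring denominator: −S ln(1−ᾱ) = 114.330.
V = 33.5 × 13.1 × 2.9 = 1272.665 m³.
T = 0.161·V/[−S·ln(1−ᾱ)] = 0.161·1272.665/114.330 = 1.79 s.

1.79 sec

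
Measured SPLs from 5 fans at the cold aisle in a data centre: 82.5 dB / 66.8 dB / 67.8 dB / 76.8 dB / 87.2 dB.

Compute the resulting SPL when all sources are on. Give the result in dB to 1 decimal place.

88.8 dB

Converting to relative power and adding: 10^(82.5/10) + 10^(66.8/10) + 10^(67.8/10) + 10^(76.8/10) + 10^(87.2/10) = 7.613e+08.
Back to dB: 10·log₁₀ Σ = 88.8 dB.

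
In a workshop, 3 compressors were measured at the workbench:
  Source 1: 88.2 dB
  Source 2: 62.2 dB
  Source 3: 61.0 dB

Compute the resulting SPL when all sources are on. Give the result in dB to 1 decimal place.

Σ 10^(Lᵢ/10) = 6.636e+08.
Back to dB: 10·log₁₀ Σ = 88.2 dB.

88.2 dB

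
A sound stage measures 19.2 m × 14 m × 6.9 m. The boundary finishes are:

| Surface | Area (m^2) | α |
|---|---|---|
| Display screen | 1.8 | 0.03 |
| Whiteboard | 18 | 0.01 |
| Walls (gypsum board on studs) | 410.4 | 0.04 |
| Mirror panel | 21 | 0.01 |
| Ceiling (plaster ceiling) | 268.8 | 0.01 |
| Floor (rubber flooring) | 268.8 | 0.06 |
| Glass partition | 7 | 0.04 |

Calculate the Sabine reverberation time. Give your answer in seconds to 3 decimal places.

8.305 s

Summing Sᵢαᵢ: 0.054 + 0.180 + 16.416 + 0.210 + 2.688 + 16.128 + 0.280 → A = 35.956 sabins.
Volume V = 19.2 × 14 × 6.9 = 1854.72 m³.
Sabine: RT60 = 0.161 × 1854.72 / 35.956 = 8.305 s.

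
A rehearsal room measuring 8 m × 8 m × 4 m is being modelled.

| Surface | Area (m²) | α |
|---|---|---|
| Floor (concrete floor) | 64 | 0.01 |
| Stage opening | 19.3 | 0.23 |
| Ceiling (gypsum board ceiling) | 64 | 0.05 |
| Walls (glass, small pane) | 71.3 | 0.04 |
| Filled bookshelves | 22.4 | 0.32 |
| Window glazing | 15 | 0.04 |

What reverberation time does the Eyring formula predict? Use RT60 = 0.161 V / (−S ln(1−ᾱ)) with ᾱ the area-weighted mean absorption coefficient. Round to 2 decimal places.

S = Σ Sᵢ = 256.0 m².
Absorption A = 64·0.01 + 19.3·0.23 + 64·0.05 + 71.3·0.04 + 22.4·0.32 + 15·0.04 = 18.899 sabins.
Mean coefficient ᾱ = A/S = 0.0738.
−S·ln(1−ᾱ) = −256.0 × ln(1 − 0.0738) = 19.626.
V = 8 × 8 × 4 = 256 m³.
RT60 = 0.161 × 256 / 19.626 = 2.10 s.

2.10 s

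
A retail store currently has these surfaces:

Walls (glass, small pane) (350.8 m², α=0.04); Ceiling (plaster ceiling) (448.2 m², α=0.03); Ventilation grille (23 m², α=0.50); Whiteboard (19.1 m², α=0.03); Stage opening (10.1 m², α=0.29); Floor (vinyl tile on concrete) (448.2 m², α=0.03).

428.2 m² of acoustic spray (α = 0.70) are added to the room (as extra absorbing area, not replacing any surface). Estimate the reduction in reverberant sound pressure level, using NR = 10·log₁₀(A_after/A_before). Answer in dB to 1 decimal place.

A_before = Σ Sᵢαᵢ = 350.8×0.04 + 448.2×0.03 + 23×0.50 + 19.1×0.03 + 10.1×0.29 + 448.2×0.03 = 55.926 sabins.
Added absorption = 428.2 × 0.70 = 299.740 sabins.
New total A_after = 355.666 sabins.
Reduction = 10 log₁₀(A_after/A_before) = 10 log₁₀(6.3596) = 8.0 dB.

8.0 dB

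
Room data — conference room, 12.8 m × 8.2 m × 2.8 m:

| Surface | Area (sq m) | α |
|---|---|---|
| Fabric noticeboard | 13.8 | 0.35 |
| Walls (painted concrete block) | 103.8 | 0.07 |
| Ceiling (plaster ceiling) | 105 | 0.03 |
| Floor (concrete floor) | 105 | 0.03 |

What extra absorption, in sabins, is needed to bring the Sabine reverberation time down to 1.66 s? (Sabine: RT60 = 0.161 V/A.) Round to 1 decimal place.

Total absorption A₁ = 13.8×0.35 + 103.8×0.07 + 105×0.03 + 105×0.03
  = 4.830 + 7.266 + 3.150 + 3.150 = 18.396 sq m sabins.
For T = 1.66 s, need A₂ = 0.161·V/T = 0.161·293.888/1.66 = 28.504 sabins.
Shortfall: 28.504 − 18.396 = 10.1 sabins.

10.1 sabins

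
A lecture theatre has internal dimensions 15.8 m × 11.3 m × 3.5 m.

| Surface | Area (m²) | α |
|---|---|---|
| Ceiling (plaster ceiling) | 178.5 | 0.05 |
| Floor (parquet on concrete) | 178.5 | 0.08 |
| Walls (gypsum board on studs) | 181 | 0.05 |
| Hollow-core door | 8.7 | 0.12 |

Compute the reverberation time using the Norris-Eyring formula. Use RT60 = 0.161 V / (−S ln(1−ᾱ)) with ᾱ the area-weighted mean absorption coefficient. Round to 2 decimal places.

2.93 s

S = Σ Sᵢ = 546.7 m².
Absorption A = 178.5×0.05 + 178.5×0.08 + 181×0.05 + 8.7×0.12 = 33.299 sabins.
Mean coefficient ᾱ = A/S = 0.0609.
Eyring denominator: −S ln(1−ᾱ) = 34.351.
V = 15.8 × 11.3 × 3.5 = 624.89 m³.
RT60 = 0.161 × 624.89 / 34.351 = 2.93 s.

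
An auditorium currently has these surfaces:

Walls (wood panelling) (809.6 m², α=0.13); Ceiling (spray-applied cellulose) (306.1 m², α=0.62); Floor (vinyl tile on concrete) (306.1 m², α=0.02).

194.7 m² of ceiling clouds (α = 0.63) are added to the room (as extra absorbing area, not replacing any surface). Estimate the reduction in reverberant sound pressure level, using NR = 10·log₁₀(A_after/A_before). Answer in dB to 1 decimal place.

A_before = Σ Sᵢαᵢ = 809.6*0.13 + 306.1*0.62 + 306.1*0.02 = 301.152 sabins.
Treatment contributes 194.7·0.63 = 122.661 sabins.
New total A_after = 423.813 sabins.
Reduction = 10 log₁₀(A_after/A_before) = 10 log₁₀(1.4073) = 1.5 dB.

1.5 dB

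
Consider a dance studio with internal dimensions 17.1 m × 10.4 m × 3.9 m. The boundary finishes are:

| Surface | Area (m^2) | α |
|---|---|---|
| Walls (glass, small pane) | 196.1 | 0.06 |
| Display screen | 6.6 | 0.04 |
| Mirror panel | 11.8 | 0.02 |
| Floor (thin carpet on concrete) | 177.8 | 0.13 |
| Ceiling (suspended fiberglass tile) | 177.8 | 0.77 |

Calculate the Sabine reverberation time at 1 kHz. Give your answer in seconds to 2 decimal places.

Summing Sᵢαᵢ: 11.766 + 0.264 + 0.236 + 23.114 + 136.906 → A = 172.286 sabins.
Volume V = 17.1 × 10.4 × 3.9 = 693.576 m³.
Sabine: RT60 = 0.161 × 693.576 / 172.286 = 0.65 s.

0.65 sec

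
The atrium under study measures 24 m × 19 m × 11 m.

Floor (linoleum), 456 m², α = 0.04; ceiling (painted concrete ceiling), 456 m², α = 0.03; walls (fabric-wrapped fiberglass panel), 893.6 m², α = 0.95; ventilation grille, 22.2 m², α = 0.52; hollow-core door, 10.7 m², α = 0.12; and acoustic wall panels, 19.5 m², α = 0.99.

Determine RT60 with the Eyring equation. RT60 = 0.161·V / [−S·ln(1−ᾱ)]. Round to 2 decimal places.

0.64 s

S = Σ Sᵢ = 1858.0 m².
Σ(Sᵢαᵢ) = 456×0.04 + 456×0.03 + 893.6×0.95 + 22.2×0.52 + 10.7×0.12 + 19.5×0.99 = 912.973.
Mean coefficient ᾱ = A/S = 0.4914.
Eyring denominator: −S ln(1−ᾱ) = 1256.182.
V = 24 × 19 × 11 = 5016 m³.
T = 0.161·V/[−S·ln(1−ᾱ)] = 0.161·5016/1256.182 = 0.64 s.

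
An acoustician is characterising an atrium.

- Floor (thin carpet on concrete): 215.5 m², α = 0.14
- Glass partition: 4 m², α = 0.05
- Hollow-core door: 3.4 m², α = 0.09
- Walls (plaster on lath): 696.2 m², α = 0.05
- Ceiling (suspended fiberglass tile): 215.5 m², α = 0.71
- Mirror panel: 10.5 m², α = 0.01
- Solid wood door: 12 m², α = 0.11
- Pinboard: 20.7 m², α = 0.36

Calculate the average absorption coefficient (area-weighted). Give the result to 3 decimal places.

0.193

S = Σ Sᵢ = 215.5 + 4 + 3.4 + 696.2 + 215.5 + 10.5 + 12 + 20.7 = 1177.8 m².
Σ(Sᵢαᵢ) = 215.5×0.14 + 4×0.05 + 3.4×0.09 + 696.2×0.05 + 215.5×0.71 + 10.5×0.01 + 12×0.11 + 20.7×0.36 = 227.368.
ᾱ = 227.368 / 1177.8 = 0.193.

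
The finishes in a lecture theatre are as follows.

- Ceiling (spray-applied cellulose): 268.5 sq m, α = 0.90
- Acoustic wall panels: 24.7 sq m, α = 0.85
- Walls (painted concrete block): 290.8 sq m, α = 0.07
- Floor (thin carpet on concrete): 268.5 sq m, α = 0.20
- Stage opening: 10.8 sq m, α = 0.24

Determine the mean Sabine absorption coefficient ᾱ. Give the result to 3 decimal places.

Total surface area S = 863.3 sq m.
A = 268.5×0.90 + 24.7×0.85 + 290.8×0.07 + 268.5×0.20 + 10.8×0.24 = 339.293 sabins.
ᾱ = A/S = 0.393.

0.393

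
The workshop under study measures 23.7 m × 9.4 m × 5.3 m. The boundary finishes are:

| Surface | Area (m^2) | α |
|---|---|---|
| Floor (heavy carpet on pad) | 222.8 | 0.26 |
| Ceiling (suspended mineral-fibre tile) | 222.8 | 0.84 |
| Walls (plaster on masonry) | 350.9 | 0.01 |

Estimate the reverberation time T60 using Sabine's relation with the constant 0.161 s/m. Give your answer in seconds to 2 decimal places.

0.76 sec

Equivalent absorption area: A = 222.8·0.26 + 222.8·0.84 + 350.9·0.01 = 248.589 m^2.
V = 23.7·9.4·5.3 = 1180.734 m³.
RT60 = 0.161 · V / A = 0.161 × 1180.734 / 248.589 = 0.76 s.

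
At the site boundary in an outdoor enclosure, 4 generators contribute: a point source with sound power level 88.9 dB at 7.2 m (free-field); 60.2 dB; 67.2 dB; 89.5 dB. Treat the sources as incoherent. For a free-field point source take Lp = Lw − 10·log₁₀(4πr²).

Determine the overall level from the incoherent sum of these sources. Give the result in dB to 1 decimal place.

89.5 dB

Source at 7.2 m: Lp = 88.9 − 10·log₁₀(4π·7.2²) = 88.9 − 10·log₁₀(651.441) = 60.8 dB.
Σ 10^(Lᵢ/10) = 8.987e+08.
L_total = 10·log₁₀(8.987e+08) = 89.5 dB.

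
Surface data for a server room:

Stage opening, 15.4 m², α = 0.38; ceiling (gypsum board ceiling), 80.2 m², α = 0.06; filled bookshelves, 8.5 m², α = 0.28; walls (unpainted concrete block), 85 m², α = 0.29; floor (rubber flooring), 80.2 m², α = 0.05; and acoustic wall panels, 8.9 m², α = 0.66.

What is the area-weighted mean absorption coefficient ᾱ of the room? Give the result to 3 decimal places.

0.171

Total surface area S = 278.2 m².
Weighted sum Σ Sα = 47.578.
ᾱ = A/S = 0.171.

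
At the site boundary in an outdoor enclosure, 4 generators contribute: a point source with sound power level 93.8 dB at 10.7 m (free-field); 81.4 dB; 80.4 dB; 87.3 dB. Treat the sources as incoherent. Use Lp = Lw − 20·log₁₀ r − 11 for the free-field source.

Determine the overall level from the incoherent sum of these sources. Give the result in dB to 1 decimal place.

89.0 dB

Source at 10.7 m: Lp = 93.8 − 20·log₁₀(10.7) − 11 = 62.2 dB.
Sum in the linear (power) domain: Σ 10^(Lᵢ/10) = 10^(62.2/10) + 10^(81.4/10) + 10^(80.4/10) + 10^(87.3/10) = 7.864e+08.
Combined level = 10 log₁₀(7.864e+08) = 89.0 dB.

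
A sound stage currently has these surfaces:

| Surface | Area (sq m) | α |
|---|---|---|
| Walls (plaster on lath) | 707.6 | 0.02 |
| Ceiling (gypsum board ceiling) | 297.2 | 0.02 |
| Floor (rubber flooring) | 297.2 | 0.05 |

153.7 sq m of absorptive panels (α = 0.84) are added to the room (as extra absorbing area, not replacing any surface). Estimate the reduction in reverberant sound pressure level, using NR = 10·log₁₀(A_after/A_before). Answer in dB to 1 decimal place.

A_before = Σ Sᵢαᵢ = 707.6·0.02 + 297.2·0.02 + 297.2·0.05 = 34.956 sabins.
Treatment contributes 153.7·0.84 = 129.108 sabins.
New total A_after = 164.064 sabins.
NR = 10·log₁₀(164.064/34.956) = 6.7 dB.

6.7 dB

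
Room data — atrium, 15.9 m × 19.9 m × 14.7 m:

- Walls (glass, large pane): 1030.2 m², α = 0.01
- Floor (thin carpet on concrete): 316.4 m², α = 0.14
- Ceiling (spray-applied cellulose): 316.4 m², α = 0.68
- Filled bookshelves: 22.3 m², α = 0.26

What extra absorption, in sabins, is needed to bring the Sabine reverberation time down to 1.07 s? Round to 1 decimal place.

A₁ = Σ Sᵢαᵢ = 1030.2×0.01 + 316.4×0.14 + 316.4×0.68 + 22.3×0.26 = 275.548 sabins.
V = 4651.227 m³. Required absorption A₂ = 0.161 × 4651.227 / 1.07 = 699.858 sabins.
ΔA = A₂ − A₁ = 699.858 − 275.548 = 424.3 sabins.

424.3 sabins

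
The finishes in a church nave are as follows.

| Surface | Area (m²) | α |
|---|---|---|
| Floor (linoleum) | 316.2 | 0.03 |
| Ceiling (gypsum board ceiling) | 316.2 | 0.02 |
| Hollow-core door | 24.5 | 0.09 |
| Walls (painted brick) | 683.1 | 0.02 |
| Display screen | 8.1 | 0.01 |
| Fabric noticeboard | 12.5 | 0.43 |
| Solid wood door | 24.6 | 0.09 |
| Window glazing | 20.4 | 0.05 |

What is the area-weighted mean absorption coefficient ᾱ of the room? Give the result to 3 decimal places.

Total surface area S = 1405.6 m².
Σ(Sᵢαᵢ) = 316.2·0.03 + 316.2·0.02 + 24.5·0.09 + 683.1·0.02 + 8.1·0.01 + 12.5·0.43 + 24.6·0.09 + 20.4·0.05 = 40.367.
ᾱ = 40.367 / 1405.6 = 0.029.

0.029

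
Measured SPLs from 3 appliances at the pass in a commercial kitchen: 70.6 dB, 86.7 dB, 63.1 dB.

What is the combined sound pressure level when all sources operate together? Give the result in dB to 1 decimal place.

Sum in the linear (power) domain: Σ 10^(Lᵢ/10) = 10^(70.6/10) + 10^(86.7/10) + 10^(63.1/10) = 4.813e+08.
L_total = 10·log₁₀(4.813e+08) = 86.8 dB.

86.8 dB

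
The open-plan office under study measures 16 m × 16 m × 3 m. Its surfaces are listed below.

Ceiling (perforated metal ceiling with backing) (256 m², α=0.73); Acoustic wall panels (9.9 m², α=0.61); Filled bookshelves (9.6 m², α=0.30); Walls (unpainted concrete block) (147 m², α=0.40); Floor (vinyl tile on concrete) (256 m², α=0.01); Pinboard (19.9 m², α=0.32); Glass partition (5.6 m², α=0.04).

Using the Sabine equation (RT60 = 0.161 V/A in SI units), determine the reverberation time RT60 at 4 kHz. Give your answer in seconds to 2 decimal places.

0.47 s

Equivalent absorption area: A = 256×0.73 + 9.9×0.61 + 9.6×0.30 + 147×0.40 + 256×0.01 + 19.9×0.32 + 5.6×0.04 = 263.751 m².
Room volume: 768 m³.
RT60 = 0.161 · V / A = 0.161 × 768 / 263.751 = 0.47 s.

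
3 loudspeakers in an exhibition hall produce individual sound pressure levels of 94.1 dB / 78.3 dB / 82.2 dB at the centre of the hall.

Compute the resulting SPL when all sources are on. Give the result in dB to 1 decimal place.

94.5 dB

Converting to relative power and adding: 10^(94.1/10) + 10^(78.3/10) + 10^(82.2/10) = 2.804e+09.
Back to dB: 10·log₁₀ Σ = 94.5 dB.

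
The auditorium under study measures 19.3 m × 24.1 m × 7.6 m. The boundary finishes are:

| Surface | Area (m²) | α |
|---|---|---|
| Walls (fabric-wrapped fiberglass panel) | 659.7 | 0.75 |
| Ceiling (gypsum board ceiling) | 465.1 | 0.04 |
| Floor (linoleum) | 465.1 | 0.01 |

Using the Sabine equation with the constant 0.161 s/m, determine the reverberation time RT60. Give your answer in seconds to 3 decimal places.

A = Σ Sᵢαᵢ = 659.7×0.75 + 465.1×0.04 + 465.1×0.01 = 518.030 sabins.
Room volume: 3534.988 m³.
RT60 = 0.161 · V / A = 0.161 × 3534.988 / 518.030 = 1.099 s.

1.099 s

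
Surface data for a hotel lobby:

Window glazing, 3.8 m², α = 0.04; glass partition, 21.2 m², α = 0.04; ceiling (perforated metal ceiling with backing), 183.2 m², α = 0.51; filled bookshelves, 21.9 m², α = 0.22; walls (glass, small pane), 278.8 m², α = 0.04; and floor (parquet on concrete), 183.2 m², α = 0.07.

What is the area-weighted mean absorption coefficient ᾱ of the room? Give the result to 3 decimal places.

S = Σ Sᵢ = 3.8 + 21.2 + 183.2 + 21.9 + 278.8 + 183.2 = 692.1 m².
Σ(Sᵢαᵢ) = 3.8*0.04 + 21.2*0.04 + 183.2*0.51 + 21.9*0.22 + 278.8*0.04 + 183.2*0.07 = 123.226.
ᾱ = 123.226 / 692.1 = 0.178.

0.178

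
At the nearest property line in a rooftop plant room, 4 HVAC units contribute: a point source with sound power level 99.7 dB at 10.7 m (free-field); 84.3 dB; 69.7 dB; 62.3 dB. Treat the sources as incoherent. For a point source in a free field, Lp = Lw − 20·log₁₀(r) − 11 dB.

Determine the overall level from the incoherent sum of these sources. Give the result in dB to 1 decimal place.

84.6 dB

Source at 10.7 m: Lp = 99.7 − 20·log₁₀(10.7) − 11 = 68.1 dB.
Σ 10^(Lᵢ/10) = 2.866e+08.
Back to dB: 10·log₁₀ Σ = 84.6 dB.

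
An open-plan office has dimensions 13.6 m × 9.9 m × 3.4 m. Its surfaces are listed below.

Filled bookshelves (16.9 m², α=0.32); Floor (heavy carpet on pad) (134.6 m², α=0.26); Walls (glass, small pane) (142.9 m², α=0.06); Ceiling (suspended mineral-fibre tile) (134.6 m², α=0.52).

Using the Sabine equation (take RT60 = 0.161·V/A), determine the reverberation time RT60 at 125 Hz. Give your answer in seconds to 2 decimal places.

Summing Sᵢαᵢ: 5.408 + 34.996 + 8.574 + 69.992 → A = 118.970 sabins.
V = 13.6·9.9·3.4 = 457.776 m³.
RT60 = 0.161 · V / A = 0.161 × 457.776 / 118.970 = 0.62 s.

0.62 s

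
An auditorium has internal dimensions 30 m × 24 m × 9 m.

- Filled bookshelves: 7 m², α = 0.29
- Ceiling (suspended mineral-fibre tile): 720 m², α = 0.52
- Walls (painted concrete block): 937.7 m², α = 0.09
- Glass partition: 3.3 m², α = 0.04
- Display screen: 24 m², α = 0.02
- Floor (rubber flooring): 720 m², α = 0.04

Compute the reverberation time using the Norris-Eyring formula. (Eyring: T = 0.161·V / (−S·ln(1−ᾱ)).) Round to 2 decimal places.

Total surface area S = 7 + 720 + 937.7 + 3.3 + 24 + 720 = 2412.0 m².
Σ(Sᵢαᵢ) = 7·0.29 + 720·0.52 + 937.7·0.09 + 3.3·0.04 + 24·0.02 + 720·0.04 = 490.235.
ᾱ = 490.235 / 2412.0 = 0.2032.
Eyring denominator: −S ln(1−ᾱ) = 547.890.
V = 30 × 24 × 9 = 6480 m³.
T = 0.161·V/[−S·ln(1−ᾱ)] = 0.161·6480/547.890 = 1.90 s.

1.90 seconds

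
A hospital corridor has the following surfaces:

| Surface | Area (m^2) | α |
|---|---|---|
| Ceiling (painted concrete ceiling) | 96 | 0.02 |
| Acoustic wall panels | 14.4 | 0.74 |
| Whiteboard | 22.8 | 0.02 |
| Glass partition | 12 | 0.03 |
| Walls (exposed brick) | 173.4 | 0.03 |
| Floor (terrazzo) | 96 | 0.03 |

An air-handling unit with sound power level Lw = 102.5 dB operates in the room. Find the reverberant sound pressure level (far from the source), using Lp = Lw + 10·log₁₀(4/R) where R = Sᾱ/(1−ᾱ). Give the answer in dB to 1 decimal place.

A = 21.474 sabins; S = 414.6 m^2.
ᾱ = 21.474/414.6 = 0.0518; R = Sᾱ/(1−ᾱ) = 21.474/(1−0.0518) = 22.647 m^2.
Lp = Lw + 10 log₁₀(4/R) = 102.5 -7.53 = 95.0 dB.

95.0 dB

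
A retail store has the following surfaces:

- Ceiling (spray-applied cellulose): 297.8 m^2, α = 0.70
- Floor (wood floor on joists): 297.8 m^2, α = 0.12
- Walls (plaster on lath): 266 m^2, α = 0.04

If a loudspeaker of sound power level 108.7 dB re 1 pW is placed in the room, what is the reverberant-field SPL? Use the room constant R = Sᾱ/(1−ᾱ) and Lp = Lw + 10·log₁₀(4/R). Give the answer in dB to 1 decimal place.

A = 254.836 sabins; S = 861.6 m^2.
ᾱ = 254.836/861.6 = 0.2958; R = Sᾱ/(1−ᾱ) = 254.836/(1−0.2958) = 361.880 m^2.
Lp = Lw + 10 log₁₀(4/R) = 108.7 -19.57 = 89.1 dB.

89.1 dB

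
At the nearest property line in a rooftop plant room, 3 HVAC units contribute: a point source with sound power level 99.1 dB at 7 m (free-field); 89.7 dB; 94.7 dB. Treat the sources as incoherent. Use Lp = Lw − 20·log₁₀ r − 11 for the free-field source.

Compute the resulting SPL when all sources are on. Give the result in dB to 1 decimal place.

95.9 dB

Source at 7 m: Lp = 99.1 − 20·log₁₀(7) − 11 = 71.2 dB.
Converting to relative power and adding: 10^(71.2/10) + 10^(89.7/10) + 10^(94.7/10) = 3.898e+09.
L_total = 10·log₁₀(3.898e+09) = 95.9 dB.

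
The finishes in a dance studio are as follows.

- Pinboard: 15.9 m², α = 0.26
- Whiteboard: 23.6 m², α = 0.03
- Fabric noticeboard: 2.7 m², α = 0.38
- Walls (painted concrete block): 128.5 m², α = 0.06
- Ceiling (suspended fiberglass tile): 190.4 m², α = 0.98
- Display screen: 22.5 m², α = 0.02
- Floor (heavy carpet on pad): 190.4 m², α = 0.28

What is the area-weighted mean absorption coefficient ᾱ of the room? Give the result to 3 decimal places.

S = Σ Sᵢ = 15.9 + 23.6 + 2.7 + 128.5 + 190.4 + 22.5 + 190.4 = 574.0 m².
Σ(Sᵢαᵢ) = 15.9×0.26 + 23.6×0.03 + 2.7×0.38 + 128.5×0.06 + 190.4×0.98 + 22.5×0.02 + 190.4×0.28 = 253.932.
ᾱ = 253.932 / 574.0 = 0.442.

0.442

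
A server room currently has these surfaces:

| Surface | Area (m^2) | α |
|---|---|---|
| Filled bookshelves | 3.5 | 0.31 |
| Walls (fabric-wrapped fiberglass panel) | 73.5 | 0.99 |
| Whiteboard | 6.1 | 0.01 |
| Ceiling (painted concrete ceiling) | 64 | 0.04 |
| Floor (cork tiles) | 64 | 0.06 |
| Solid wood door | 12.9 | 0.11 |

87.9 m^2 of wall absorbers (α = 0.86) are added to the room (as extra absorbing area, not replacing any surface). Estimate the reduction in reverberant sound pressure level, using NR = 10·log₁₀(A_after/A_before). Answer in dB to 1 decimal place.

2.8 dB

Total absorption A_before = 3.5·0.31 + 73.5·0.99 + 6.1·0.01 + 64·0.04 + 64·0.06 + 12.9·0.11
  = 1.085 + 72.765 + 0.061 + 2.560 + 3.840 + 1.419 = 81.730 m^2 sabins.
Added absorption = 87.9 × 0.86 = 75.594 sabins.
New total A_after = 157.324 sabins.
NR = 10·log₁₀(157.324/81.730) = 2.8 dB.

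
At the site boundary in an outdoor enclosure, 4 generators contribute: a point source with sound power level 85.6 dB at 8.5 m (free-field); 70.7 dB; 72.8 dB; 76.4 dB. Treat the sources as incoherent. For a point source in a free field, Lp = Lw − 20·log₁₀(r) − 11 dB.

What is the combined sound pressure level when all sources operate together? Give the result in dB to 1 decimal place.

Source at 8.5 m: Lp = 85.6 − 20·log₁₀(8.5) − 11 = 56.0 dB.
Σ 10^(Lᵢ/10) = 7.485e+07.
L_total = 10·log₁₀(7.485e+07) = 78.7 dB.

78.7 dB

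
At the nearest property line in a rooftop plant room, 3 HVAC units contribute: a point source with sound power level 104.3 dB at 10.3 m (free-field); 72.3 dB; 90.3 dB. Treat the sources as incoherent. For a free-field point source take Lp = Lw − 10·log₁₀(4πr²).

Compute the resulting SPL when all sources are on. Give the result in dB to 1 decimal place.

Source at 10.3 m: Lp = 104.3 − 10·log₁₀(4π·10.3²) = 104.3 − 10·log₁₀(1333.166) = 73.1 dB.
Converting to relative power and adding: 10^(73.1/10) + 10^(72.3/10) + 10^(90.3/10) = 1.109e+09.
Back to dB: 10·log₁₀ Σ = 90.4 dB.

90.4 dB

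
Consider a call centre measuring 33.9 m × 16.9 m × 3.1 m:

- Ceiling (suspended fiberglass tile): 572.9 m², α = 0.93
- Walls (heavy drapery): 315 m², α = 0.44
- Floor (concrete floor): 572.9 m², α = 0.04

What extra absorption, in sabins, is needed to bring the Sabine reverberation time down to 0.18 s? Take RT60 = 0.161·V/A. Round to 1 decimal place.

894.2 sabins

Summing Sᵢαᵢ: 532.797 + 138.600 + 22.916 → A₁ = 694.313 sabins.
V = 1776.021 m³. Required absorption A₂ = 0.161 × 1776.021 / 0.18 = 1588.552 sabins.
ΔA = A₂ − A₁ = 1588.552 − 694.313 = 894.2 sabins.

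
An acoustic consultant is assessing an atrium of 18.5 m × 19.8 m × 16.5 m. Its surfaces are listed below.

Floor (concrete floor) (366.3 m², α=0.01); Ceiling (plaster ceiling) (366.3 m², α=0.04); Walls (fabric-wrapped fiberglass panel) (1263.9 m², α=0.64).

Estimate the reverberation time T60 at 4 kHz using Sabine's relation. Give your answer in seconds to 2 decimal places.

Total absorption A = 366.3*0.01 + 366.3*0.04 + 1263.9*0.64
  = 3.663 + 14.652 + 808.896 = 827.211 m² sabins.
Volume V = 18.5 × 19.8 × 16.5 = 6043.95 m³.
RT60 = 0.161 · V / A = 0.161 × 6043.95 / 827.211 = 1.18 s.

1.18 s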